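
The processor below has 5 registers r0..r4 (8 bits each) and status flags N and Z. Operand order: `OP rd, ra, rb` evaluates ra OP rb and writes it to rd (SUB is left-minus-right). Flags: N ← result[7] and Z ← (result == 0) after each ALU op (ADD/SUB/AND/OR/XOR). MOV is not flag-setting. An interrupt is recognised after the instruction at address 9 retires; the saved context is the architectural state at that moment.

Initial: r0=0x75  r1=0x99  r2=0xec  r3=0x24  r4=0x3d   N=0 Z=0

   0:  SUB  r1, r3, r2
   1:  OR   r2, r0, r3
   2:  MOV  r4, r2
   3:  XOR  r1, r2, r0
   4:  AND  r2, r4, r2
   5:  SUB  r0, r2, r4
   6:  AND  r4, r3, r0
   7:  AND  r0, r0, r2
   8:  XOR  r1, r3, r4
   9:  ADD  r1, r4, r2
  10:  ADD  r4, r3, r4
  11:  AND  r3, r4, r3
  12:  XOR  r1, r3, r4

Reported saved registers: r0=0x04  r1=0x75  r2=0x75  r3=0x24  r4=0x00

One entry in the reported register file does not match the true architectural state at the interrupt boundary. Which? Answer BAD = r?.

after  0: r0=0x75 r1=0x38 r2=0xec r3=0x24 r4=0x3d  N=0 Z=0
after  1: r0=0x75 r1=0x38 r2=0x75 r3=0x24 r4=0x3d  N=0 Z=0
after  2: r0=0x75 r1=0x38 r2=0x75 r3=0x24 r4=0x75  N=0 Z=0
after  3: r0=0x75 r1=0x00 r2=0x75 r3=0x24 r4=0x75  N=0 Z=1
after  4: r0=0x75 r1=0x00 r2=0x75 r3=0x24 r4=0x75  N=0 Z=0
after  5: r0=0x00 r1=0x00 r2=0x75 r3=0x24 r4=0x75  N=0 Z=1
after  6: r0=0x00 r1=0x00 r2=0x75 r3=0x24 r4=0x00  N=0 Z=1
after  7: r0=0x00 r1=0x00 r2=0x75 r3=0x24 r4=0x00  N=0 Z=1
after  8: r0=0x00 r1=0x24 r2=0x75 r3=0x24 r4=0x00  N=0 Z=0
after  9: r0=0x00 r1=0x75 r2=0x75 r3=0x24 r4=0x00  N=0 Z=0
-- IRQ taken; context saved, return-PC = 10 --
mismatch: r0: reported 0x04 vs actual 0x00

BAD = r0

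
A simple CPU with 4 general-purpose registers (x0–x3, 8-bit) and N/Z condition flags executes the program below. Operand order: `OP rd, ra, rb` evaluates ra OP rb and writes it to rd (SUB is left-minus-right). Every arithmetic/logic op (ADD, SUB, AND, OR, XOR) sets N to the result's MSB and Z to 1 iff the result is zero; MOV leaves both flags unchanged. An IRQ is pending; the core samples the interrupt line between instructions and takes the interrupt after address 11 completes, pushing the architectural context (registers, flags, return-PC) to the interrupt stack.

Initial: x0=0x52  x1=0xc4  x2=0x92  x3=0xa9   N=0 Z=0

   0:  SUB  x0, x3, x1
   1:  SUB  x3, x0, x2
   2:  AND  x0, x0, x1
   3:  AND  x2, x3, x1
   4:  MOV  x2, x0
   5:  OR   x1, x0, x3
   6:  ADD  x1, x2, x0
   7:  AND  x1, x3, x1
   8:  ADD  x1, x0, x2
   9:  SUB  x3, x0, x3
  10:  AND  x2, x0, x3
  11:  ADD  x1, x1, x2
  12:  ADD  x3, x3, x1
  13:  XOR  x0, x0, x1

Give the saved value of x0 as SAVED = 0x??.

SAVED = 0xc4

after  0: x0=0xe5 x1=0xc4 x2=0x92 x3=0xa9  N=1 Z=0
after  1: x0=0xe5 x1=0xc4 x2=0x92 x3=0x53  N=0 Z=0
after  2: x0=0xc4 x1=0xc4 x2=0x92 x3=0x53  N=1 Z=0
after  3: x0=0xc4 x1=0xc4 x2=0x40 x3=0x53  N=0 Z=0
after  4: x0=0xc4 x1=0xc4 x2=0xc4 x3=0x53  N=0 Z=0
after  5: x0=0xc4 x1=0xd7 x2=0xc4 x3=0x53  N=1 Z=0
after  6: x0=0xc4 x1=0x88 x2=0xc4 x3=0x53  N=1 Z=0
after  7: x0=0xc4 x1=0x00 x2=0xc4 x3=0x53  N=0 Z=1
after  8: x0=0xc4 x1=0x88 x2=0xc4 x3=0x53  N=1 Z=0
after  9: x0=0xc4 x1=0x88 x2=0xc4 x3=0x71  N=0 Z=0
after 10: x0=0xc4 x1=0x88 x2=0x40 x3=0x71  N=0 Z=0
after 11: x0=0xc4 x1=0xc8 x2=0x40 x3=0x71  N=1 Z=0
-- IRQ taken; context saved, return-PC = 12 --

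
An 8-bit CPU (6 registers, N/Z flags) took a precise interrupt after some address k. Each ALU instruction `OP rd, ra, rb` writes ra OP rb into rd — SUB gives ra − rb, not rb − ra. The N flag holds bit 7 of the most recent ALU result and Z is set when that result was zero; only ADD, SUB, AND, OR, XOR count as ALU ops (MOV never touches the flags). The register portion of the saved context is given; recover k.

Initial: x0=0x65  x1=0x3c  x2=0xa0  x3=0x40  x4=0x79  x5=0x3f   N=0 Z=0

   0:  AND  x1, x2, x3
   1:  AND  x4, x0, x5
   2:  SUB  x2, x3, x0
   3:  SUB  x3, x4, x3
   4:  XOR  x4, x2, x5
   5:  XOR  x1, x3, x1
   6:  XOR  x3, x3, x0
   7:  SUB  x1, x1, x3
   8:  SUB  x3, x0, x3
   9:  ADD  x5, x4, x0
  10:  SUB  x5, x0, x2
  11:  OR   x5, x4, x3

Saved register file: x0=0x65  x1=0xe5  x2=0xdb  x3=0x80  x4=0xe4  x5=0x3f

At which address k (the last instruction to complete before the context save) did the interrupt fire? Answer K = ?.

K = 6

after  0: x0=0x65 x1=0x00 x2=0xa0 x3=0x40 x4=0x79 x5=0x3f  N=0 Z=1
after  1: x0=0x65 x1=0x00 x2=0xa0 x3=0x40 x4=0x25 x5=0x3f  N=0 Z=0
after  2: x0=0x65 x1=0x00 x2=0xdb x3=0x40 x4=0x25 x5=0x3f  N=1 Z=0
after  3: x0=0x65 x1=0x00 x2=0xdb x3=0xe5 x4=0x25 x5=0x3f  N=1 Z=0
after  4: x0=0x65 x1=0x00 x2=0xdb x3=0xe5 x4=0xe4 x5=0x3f  N=1 Z=0
after  5: x0=0x65 x1=0xe5 x2=0xdb x3=0xe5 x4=0xe4 x5=0x3f  N=1 Z=0
after  6: x0=0x65 x1=0xe5 x2=0xdb x3=0x80 x4=0xe4 x5=0x3f  N=1 Z=0
-- IRQ taken; context saved, return-PC = 7 --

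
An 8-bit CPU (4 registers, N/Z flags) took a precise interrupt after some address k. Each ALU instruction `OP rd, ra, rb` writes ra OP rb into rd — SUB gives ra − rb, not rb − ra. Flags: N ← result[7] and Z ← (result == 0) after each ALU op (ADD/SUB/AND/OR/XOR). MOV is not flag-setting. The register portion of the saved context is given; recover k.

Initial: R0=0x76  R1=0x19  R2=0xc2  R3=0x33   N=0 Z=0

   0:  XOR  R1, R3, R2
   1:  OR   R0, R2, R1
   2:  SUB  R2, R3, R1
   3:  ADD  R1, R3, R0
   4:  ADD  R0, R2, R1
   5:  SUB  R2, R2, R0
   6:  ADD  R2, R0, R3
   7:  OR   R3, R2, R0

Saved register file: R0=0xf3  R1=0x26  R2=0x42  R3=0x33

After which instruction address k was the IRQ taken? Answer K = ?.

after  0: R0=0x76 R1=0xf1 R2=0xc2 R3=0x33  N=1 Z=0
after  1: R0=0xf3 R1=0xf1 R2=0xc2 R3=0x33  N=1 Z=0
after  2: R0=0xf3 R1=0xf1 R2=0x42 R3=0x33  N=0 Z=0
after  3: R0=0xf3 R1=0x26 R2=0x42 R3=0x33  N=0 Z=0
-- IRQ taken; context saved, return-PC = 4 --

K = 3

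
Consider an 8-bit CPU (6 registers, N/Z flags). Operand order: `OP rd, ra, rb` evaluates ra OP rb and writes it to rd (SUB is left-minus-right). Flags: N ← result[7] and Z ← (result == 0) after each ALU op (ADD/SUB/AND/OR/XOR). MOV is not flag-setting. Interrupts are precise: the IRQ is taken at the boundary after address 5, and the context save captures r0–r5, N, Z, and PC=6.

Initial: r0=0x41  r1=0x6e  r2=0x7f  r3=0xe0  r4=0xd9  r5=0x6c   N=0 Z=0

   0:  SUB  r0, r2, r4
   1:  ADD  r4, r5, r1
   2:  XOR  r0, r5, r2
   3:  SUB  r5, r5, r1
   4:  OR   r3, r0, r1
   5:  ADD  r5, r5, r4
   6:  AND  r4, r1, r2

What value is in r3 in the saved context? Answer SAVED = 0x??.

after  0: r0=0xa6 r1=0x6e r2=0x7f r3=0xe0 r4=0xd9 r5=0x6c  N=1 Z=0
after  1: r0=0xa6 r1=0x6e r2=0x7f r3=0xe0 r4=0xda r5=0x6c  N=1 Z=0
after  2: r0=0x13 r1=0x6e r2=0x7f r3=0xe0 r4=0xda r5=0x6c  N=0 Z=0
after  3: r0=0x13 r1=0x6e r2=0x7f r3=0xe0 r4=0xda r5=0xfe  N=1 Z=0
after  4: r0=0x13 r1=0x6e r2=0x7f r3=0x7f r4=0xda r5=0xfe  N=0 Z=0
after  5: r0=0x13 r1=0x6e r2=0x7f r3=0x7f r4=0xda r5=0xd8  N=1 Z=0
-- IRQ taken; context saved, return-PC = 6 --

SAVED = 0x7f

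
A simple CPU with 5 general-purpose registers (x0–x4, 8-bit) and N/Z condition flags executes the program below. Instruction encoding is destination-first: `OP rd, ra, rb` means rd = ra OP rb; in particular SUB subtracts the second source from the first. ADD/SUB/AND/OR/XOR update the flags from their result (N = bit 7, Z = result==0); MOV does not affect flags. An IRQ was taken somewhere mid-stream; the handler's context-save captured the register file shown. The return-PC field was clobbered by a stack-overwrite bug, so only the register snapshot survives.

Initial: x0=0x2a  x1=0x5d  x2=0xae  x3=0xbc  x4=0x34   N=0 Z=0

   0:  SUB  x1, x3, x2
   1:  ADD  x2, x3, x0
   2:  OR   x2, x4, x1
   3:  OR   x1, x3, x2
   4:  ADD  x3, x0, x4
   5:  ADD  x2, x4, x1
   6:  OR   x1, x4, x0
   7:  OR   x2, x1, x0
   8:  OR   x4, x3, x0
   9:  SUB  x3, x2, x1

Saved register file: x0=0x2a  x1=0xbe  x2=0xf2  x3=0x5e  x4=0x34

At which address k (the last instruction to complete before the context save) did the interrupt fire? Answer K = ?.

K = 5

after  0: x0=0x2a x1=0x0e x2=0xae x3=0xbc x4=0x34  N=0 Z=0
after  1: x0=0x2a x1=0x0e x2=0xe6 x3=0xbc x4=0x34  N=1 Z=0
after  2: x0=0x2a x1=0x0e x2=0x3e x3=0xbc x4=0x34  N=0 Z=0
after  3: x0=0x2a x1=0xbe x2=0x3e x3=0xbc x4=0x34  N=1 Z=0
after  4: x0=0x2a x1=0xbe x2=0x3e x3=0x5e x4=0x34  N=0 Z=0
after  5: x0=0x2a x1=0xbe x2=0xf2 x3=0x5e x4=0x34  N=1 Z=0
-- IRQ taken; context saved, return-PC = 6 --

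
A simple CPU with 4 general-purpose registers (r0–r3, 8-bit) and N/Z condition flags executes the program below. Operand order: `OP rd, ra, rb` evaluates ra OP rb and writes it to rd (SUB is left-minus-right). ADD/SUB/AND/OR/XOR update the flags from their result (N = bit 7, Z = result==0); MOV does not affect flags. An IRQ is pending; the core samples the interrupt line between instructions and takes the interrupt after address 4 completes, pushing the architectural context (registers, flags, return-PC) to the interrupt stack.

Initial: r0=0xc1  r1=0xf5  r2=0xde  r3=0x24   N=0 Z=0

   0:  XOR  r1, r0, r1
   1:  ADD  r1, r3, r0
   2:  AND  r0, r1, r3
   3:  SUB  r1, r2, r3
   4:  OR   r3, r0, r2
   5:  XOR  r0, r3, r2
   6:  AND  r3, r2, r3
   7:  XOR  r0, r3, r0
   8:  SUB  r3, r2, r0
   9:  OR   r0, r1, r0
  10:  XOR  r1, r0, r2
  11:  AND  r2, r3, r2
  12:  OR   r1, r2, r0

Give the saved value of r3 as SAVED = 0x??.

after  0: r0=0xc1 r1=0x34 r2=0xde r3=0x24  N=0 Z=0
after  1: r0=0xc1 r1=0xe5 r2=0xde r3=0x24  N=1 Z=0
after  2: r0=0x24 r1=0xe5 r2=0xde r3=0x24  N=0 Z=0
after  3: r0=0x24 r1=0xba r2=0xde r3=0x24  N=1 Z=0
after  4: r0=0x24 r1=0xba r2=0xde r3=0xfe  N=1 Z=0
-- IRQ taken; context saved, return-PC = 5 --

SAVED = 0xfe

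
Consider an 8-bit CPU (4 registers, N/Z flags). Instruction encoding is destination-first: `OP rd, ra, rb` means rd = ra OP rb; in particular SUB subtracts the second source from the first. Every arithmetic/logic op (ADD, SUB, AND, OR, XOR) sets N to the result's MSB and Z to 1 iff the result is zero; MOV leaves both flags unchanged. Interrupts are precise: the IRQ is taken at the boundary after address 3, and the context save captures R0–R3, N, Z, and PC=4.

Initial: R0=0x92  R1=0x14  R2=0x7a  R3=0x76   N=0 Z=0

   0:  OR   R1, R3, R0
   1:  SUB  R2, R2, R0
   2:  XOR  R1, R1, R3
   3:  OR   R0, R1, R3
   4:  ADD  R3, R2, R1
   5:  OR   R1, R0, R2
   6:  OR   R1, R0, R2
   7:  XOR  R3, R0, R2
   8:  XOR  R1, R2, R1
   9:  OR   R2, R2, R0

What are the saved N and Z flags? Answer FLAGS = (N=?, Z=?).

FLAGS = (N=1, Z=0)

after  0: R0=0x92 R1=0xf6 R2=0x7a R3=0x76  N=1 Z=0
after  1: R0=0x92 R1=0xf6 R2=0xe8 R3=0x76  N=1 Z=0
after  2: R0=0x92 R1=0x80 R2=0xe8 R3=0x76  N=1 Z=0
after  3: R0=0xf6 R1=0x80 R2=0xe8 R3=0x76  N=1 Z=0
-- IRQ taken; context saved, return-PC = 4 --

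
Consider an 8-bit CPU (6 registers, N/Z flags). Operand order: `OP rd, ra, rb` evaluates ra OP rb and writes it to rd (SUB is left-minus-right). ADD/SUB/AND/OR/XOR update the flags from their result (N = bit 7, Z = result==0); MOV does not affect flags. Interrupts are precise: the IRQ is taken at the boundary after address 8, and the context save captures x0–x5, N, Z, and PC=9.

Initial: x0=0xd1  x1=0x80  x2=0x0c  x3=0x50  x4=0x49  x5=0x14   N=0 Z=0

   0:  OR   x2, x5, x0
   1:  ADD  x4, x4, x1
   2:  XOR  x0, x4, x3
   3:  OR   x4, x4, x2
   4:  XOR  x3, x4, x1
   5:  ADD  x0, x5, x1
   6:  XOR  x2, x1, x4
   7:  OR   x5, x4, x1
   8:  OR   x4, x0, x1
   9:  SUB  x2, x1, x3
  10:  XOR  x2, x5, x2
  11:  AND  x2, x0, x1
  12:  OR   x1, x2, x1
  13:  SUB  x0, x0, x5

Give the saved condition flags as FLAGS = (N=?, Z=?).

after  0: x0=0xd1 x1=0x80 x2=0xd5 x3=0x50 x4=0x49 x5=0x14  N=1 Z=0
after  1: x0=0xd1 x1=0x80 x2=0xd5 x3=0x50 x4=0xc9 x5=0x14  N=1 Z=0
after  2: x0=0x99 x1=0x80 x2=0xd5 x3=0x50 x4=0xc9 x5=0x14  N=1 Z=0
after  3: x0=0x99 x1=0x80 x2=0xd5 x3=0x50 x4=0xdd x5=0x14  N=1 Z=0
after  4: x0=0x99 x1=0x80 x2=0xd5 x3=0x5d x4=0xdd x5=0x14  N=0 Z=0
after  5: x0=0x94 x1=0x80 x2=0xd5 x3=0x5d x4=0xdd x5=0x14  N=1 Z=0
after  6: x0=0x94 x1=0x80 x2=0x5d x3=0x5d x4=0xdd x5=0x14  N=0 Z=0
after  7: x0=0x94 x1=0x80 x2=0x5d x3=0x5d x4=0xdd x5=0xdd  N=1 Z=0
after  8: x0=0x94 x1=0x80 x2=0x5d x3=0x5d x4=0x94 x5=0xdd  N=1 Z=0
-- IRQ taken; context saved, return-PC = 9 --

FLAGS = (N=1, Z=0)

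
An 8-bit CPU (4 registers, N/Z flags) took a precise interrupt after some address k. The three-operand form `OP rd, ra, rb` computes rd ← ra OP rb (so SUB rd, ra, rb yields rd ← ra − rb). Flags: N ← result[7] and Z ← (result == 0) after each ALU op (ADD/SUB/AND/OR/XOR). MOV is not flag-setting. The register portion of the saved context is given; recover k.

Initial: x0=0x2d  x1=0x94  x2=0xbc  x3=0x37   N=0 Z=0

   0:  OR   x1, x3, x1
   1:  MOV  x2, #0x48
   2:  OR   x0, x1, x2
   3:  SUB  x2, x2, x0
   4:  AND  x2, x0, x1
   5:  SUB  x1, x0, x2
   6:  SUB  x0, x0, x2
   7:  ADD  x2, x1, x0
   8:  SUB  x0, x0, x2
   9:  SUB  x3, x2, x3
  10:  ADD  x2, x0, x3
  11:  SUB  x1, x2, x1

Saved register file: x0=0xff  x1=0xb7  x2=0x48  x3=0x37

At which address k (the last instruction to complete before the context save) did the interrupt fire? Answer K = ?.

K = 2

after  0: x0=0x2d x1=0xb7 x2=0xbc x3=0x37  N=1 Z=0
after  1: x0=0x2d x1=0xb7 x2=0x48 x3=0x37  N=1 Z=0
after  2: x0=0xff x1=0xb7 x2=0x48 x3=0x37  N=1 Z=0
-- IRQ taken; context saved, return-PC = 3 --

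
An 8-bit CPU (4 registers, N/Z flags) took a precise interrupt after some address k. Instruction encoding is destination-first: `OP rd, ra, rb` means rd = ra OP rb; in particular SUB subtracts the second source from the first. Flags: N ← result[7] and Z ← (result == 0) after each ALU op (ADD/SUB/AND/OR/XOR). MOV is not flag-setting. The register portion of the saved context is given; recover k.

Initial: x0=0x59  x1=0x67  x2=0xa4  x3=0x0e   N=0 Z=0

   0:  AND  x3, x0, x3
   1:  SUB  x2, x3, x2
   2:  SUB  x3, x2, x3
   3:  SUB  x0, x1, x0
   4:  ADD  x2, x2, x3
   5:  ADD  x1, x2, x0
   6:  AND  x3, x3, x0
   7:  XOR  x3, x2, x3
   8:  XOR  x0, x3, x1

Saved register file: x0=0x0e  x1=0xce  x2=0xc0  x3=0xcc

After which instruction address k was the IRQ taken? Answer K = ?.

after  0: x0=0x59 x1=0x67 x2=0xa4 x3=0x08  N=0 Z=0
after  1: x0=0x59 x1=0x67 x2=0x64 x3=0x08  N=0 Z=0
after  2: x0=0x59 x1=0x67 x2=0x64 x3=0x5c  N=0 Z=0
after  3: x0=0x0e x1=0x67 x2=0x64 x3=0x5c  N=0 Z=0
after  4: x0=0x0e x1=0x67 x2=0xc0 x3=0x5c  N=1 Z=0
after  5: x0=0x0e x1=0xce x2=0xc0 x3=0x5c  N=1 Z=0
after  6: x0=0x0e x1=0xce x2=0xc0 x3=0x0c  N=0 Z=0
after  7: x0=0x0e x1=0xce x2=0xc0 x3=0xcc  N=1 Z=0
-- IRQ taken; context saved, return-PC = 8 --

K = 7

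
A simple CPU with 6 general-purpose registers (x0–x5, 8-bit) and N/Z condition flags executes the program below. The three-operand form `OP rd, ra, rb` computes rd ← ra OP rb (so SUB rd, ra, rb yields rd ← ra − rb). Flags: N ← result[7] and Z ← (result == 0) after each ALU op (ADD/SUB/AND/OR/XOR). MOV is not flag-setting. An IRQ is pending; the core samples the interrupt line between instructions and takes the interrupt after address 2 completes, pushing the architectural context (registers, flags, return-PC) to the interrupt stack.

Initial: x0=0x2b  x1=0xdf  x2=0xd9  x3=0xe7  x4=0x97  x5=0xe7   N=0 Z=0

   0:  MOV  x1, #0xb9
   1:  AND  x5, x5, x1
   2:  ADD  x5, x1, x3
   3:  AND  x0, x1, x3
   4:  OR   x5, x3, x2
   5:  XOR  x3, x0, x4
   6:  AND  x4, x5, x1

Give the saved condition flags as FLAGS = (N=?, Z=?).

FLAGS = (N=1, Z=0)

after  0: x0=0x2b x1=0xb9 x2=0xd9 x3=0xe7 x4=0x97 x5=0xe7  N=0 Z=0
after  1: x0=0x2b x1=0xb9 x2=0xd9 x3=0xe7 x4=0x97 x5=0xa1  N=1 Z=0
after  2: x0=0x2b x1=0xb9 x2=0xd9 x3=0xe7 x4=0x97 x5=0xa0  N=1 Z=0
-- IRQ taken; context saved, return-PC = 3 --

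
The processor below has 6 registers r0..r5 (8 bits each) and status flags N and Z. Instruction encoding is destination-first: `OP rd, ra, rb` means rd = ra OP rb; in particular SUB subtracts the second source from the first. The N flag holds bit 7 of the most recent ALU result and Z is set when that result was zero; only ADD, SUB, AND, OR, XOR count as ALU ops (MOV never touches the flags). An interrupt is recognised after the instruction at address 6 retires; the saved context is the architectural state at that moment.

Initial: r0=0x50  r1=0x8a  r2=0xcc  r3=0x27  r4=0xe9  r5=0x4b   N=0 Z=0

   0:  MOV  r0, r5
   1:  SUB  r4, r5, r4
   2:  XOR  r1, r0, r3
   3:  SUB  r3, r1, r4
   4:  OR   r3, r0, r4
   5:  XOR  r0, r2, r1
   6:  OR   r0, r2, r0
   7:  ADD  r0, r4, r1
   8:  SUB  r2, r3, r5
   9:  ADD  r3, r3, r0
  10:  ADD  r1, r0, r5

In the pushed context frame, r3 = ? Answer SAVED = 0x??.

after  0: r0=0x4b r1=0x8a r2=0xcc r3=0x27 r4=0xe9 r5=0x4b  N=0 Z=0
after  1: r0=0x4b r1=0x8a r2=0xcc r3=0x27 r4=0x62 r5=0x4b  N=0 Z=0
after  2: r0=0x4b r1=0x6c r2=0xcc r3=0x27 r4=0x62 r5=0x4b  N=0 Z=0
after  3: r0=0x4b r1=0x6c r2=0xcc r3=0x0a r4=0x62 r5=0x4b  N=0 Z=0
after  4: r0=0x4b r1=0x6c r2=0xcc r3=0x6b r4=0x62 r5=0x4b  N=0 Z=0
after  5: r0=0xa0 r1=0x6c r2=0xcc r3=0x6b r4=0x62 r5=0x4b  N=1 Z=0
after  6: r0=0xec r1=0x6c r2=0xcc r3=0x6b r4=0x62 r5=0x4b  N=1 Z=0
-- IRQ taken; context saved, return-PC = 7 --

SAVED = 0x6b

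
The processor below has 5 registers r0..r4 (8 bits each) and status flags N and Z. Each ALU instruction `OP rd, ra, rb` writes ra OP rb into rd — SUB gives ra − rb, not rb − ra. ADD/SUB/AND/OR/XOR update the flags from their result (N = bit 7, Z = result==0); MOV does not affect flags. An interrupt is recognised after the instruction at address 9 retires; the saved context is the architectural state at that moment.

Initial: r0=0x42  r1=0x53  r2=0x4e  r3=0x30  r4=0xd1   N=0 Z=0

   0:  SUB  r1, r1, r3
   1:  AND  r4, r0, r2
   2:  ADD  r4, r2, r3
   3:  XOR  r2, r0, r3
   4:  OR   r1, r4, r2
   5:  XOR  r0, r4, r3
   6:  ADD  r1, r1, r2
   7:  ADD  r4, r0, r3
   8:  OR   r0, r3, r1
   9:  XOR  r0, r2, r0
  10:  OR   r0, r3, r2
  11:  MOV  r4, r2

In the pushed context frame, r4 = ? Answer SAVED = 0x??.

SAVED = 0x7e

after  0: r0=0x42 r1=0x23 r2=0x4e r3=0x30 r4=0xd1  N=0 Z=0
after  1: r0=0x42 r1=0x23 r2=0x4e r3=0x30 r4=0x42  N=0 Z=0
after  2: r0=0x42 r1=0x23 r2=0x4e r3=0x30 r4=0x7e  N=0 Z=0
after  3: r0=0x42 r1=0x23 r2=0x72 r3=0x30 r4=0x7e  N=0 Z=0
after  4: r0=0x42 r1=0x7e r2=0x72 r3=0x30 r4=0x7e  N=0 Z=0
after  5: r0=0x4e r1=0x7e r2=0x72 r3=0x30 r4=0x7e  N=0 Z=0
after  6: r0=0x4e r1=0xf0 r2=0x72 r3=0x30 r4=0x7e  N=1 Z=0
after  7: r0=0x4e r1=0xf0 r2=0x72 r3=0x30 r4=0x7e  N=0 Z=0
after  8: r0=0xf0 r1=0xf0 r2=0x72 r3=0x30 r4=0x7e  N=1 Z=0
after  9: r0=0x82 r1=0xf0 r2=0x72 r3=0x30 r4=0x7e  N=1 Z=0
-- IRQ taken; context saved, return-PC = 10 --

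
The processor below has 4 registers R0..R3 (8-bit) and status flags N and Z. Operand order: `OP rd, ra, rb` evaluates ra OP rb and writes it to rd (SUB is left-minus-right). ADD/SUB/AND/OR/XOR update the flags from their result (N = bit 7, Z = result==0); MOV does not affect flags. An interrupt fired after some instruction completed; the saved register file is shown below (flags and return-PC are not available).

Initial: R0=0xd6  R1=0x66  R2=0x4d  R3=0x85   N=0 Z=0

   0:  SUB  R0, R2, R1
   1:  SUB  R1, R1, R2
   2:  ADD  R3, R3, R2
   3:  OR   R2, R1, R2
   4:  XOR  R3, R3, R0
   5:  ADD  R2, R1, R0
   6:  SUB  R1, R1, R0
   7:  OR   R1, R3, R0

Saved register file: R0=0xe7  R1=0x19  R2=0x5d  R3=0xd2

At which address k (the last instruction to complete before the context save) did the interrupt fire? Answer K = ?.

after  0: R0=0xe7 R1=0x66 R2=0x4d R3=0x85  N=1 Z=0
after  1: R0=0xe7 R1=0x19 R2=0x4d R3=0x85  N=0 Z=0
after  2: R0=0xe7 R1=0x19 R2=0x4d R3=0xd2  N=1 Z=0
after  3: R0=0xe7 R1=0x19 R2=0x5d R3=0xd2  N=0 Z=0
-- IRQ taken; context saved, return-PC = 4 --

K = 3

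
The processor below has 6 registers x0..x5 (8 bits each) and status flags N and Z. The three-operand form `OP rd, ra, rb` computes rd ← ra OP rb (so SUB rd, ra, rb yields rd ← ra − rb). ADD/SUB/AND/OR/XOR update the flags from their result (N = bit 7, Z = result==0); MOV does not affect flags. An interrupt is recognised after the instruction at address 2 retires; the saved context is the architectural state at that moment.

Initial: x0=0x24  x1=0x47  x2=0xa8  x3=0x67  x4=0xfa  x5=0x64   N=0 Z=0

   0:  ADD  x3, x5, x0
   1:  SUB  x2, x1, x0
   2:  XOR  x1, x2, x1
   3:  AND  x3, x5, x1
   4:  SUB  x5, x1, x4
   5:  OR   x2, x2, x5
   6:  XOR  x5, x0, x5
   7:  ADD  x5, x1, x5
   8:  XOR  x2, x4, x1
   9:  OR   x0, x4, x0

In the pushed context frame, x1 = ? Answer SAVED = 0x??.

after  0: x0=0x24 x1=0x47 x2=0xa8 x3=0x88 x4=0xfa x5=0x64  N=1 Z=0
after  1: x0=0x24 x1=0x47 x2=0x23 x3=0x88 x4=0xfa x5=0x64  N=0 Z=0
after  2: x0=0x24 x1=0x64 x2=0x23 x3=0x88 x4=0xfa x5=0x64  N=0 Z=0
-- IRQ taken; context saved, return-PC = 3 --

SAVED = 0x64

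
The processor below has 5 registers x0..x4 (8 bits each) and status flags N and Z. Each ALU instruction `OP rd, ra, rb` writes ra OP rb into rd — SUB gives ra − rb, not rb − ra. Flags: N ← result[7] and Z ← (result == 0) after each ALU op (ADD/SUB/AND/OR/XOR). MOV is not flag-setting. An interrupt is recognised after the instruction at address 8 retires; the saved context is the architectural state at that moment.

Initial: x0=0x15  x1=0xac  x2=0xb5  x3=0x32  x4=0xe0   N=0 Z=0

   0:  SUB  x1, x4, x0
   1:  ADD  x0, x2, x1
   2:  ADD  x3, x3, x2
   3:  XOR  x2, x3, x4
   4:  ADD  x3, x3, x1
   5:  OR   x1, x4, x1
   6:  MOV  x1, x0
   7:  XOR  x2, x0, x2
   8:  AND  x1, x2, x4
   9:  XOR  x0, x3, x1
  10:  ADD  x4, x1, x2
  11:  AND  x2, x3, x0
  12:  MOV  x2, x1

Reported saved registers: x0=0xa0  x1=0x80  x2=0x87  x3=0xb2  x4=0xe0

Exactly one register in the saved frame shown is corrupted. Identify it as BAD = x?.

BAD = x0

after  0: x0=0x15 x1=0xcb x2=0xb5 x3=0x32 x4=0xe0  N=1 Z=0
after  1: x0=0x80 x1=0xcb x2=0xb5 x3=0x32 x4=0xe0  N=1 Z=0
after  2: x0=0x80 x1=0xcb x2=0xb5 x3=0xe7 x4=0xe0  N=1 Z=0
after  3: x0=0x80 x1=0xcb x2=0x07 x3=0xe7 x4=0xe0  N=0 Z=0
after  4: x0=0x80 x1=0xcb x2=0x07 x3=0xb2 x4=0xe0  N=1 Z=0
after  5: x0=0x80 x1=0xeb x2=0x07 x3=0xb2 x4=0xe0  N=1 Z=0
after  6: x0=0x80 x1=0x80 x2=0x07 x3=0xb2 x4=0xe0  N=1 Z=0
after  7: x0=0x80 x1=0x80 x2=0x87 x3=0xb2 x4=0xe0  N=1 Z=0
after  8: x0=0x80 x1=0x80 x2=0x87 x3=0xb2 x4=0xe0  N=1 Z=0
-- IRQ taken; context saved, return-PC = 9 --
mismatch: x0: reported 0xa0 vs actual 0x80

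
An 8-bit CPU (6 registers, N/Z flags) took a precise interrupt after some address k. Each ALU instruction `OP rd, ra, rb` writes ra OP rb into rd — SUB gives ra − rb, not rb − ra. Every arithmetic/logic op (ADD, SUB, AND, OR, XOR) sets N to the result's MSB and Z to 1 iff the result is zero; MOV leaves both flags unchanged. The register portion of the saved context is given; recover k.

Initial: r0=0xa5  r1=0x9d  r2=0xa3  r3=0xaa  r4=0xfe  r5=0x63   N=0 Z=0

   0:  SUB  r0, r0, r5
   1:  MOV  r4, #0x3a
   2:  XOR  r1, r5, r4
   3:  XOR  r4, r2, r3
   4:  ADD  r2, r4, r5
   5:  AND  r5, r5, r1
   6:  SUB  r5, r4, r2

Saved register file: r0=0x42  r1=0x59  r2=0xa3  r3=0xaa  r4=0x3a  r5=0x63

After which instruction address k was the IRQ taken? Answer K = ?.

after  0: r0=0x42 r1=0x9d r2=0xa3 r3=0xaa r4=0xfe r5=0x63  N=0 Z=0
after  1: r0=0x42 r1=0x9d r2=0xa3 r3=0xaa r4=0x3a r5=0x63  N=0 Z=0
after  2: r0=0x42 r1=0x59 r2=0xa3 r3=0xaa r4=0x3a r5=0x63  N=0 Z=0
-- IRQ taken; context saved, return-PC = 3 --

K = 2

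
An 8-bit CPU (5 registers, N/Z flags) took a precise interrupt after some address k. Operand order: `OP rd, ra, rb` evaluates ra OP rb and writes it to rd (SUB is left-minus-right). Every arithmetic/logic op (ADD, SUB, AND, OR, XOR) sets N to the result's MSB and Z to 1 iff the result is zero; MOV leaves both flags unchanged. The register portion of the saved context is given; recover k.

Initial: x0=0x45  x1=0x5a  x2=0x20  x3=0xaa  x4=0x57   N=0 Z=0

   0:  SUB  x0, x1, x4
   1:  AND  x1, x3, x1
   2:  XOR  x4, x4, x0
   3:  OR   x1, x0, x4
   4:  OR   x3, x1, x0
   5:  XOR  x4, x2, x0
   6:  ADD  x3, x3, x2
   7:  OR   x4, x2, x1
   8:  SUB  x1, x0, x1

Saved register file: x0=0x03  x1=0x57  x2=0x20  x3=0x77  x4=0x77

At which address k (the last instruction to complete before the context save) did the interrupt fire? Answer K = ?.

K = 7

after  0: x0=0x03 x1=0x5a x2=0x20 x3=0xaa x4=0x57  N=0 Z=0
after  1: x0=0x03 x1=0x0a x2=0x20 x3=0xaa x4=0x57  N=0 Z=0
after  2: x0=0x03 x1=0x0a x2=0x20 x3=0xaa x4=0x54  N=0 Z=0
after  3: x0=0x03 x1=0x57 x2=0x20 x3=0xaa x4=0x54  N=0 Z=0
after  4: x0=0x03 x1=0x57 x2=0x20 x3=0x57 x4=0x54  N=0 Z=0
after  5: x0=0x03 x1=0x57 x2=0x20 x3=0x57 x4=0x23  N=0 Z=0
after  6: x0=0x03 x1=0x57 x2=0x20 x3=0x77 x4=0x23  N=0 Z=0
after  7: x0=0x03 x1=0x57 x2=0x20 x3=0x77 x4=0x77  N=0 Z=0
-- IRQ taken; context saved, return-PC = 8 --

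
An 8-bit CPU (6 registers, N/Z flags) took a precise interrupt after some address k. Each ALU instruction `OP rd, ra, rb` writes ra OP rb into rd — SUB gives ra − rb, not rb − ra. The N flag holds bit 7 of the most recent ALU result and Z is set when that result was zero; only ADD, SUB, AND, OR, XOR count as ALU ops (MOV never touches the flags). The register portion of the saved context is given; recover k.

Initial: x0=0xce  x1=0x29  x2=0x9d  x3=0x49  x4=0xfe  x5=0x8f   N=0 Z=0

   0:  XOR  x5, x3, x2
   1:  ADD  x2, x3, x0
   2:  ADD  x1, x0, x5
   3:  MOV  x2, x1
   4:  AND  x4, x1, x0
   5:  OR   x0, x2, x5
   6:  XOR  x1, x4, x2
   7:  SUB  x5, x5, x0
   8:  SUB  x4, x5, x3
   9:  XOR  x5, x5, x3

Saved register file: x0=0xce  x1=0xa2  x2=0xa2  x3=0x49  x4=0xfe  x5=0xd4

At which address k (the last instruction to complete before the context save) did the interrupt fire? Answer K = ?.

K = 3

after  0: x0=0xce x1=0x29 x2=0x9d x3=0x49 x4=0xfe x5=0xd4  N=1 Z=0
after  1: x0=0xce x1=0x29 x2=0x17 x3=0x49 x4=0xfe x5=0xd4  N=0 Z=0
after  2: x0=0xce x1=0xa2 x2=0x17 x3=0x49 x4=0xfe x5=0xd4  N=1 Z=0
after  3: x0=0xce x1=0xa2 x2=0xa2 x3=0x49 x4=0xfe x5=0xd4  N=1 Z=0
-- IRQ taken; context saved, return-PC = 4 --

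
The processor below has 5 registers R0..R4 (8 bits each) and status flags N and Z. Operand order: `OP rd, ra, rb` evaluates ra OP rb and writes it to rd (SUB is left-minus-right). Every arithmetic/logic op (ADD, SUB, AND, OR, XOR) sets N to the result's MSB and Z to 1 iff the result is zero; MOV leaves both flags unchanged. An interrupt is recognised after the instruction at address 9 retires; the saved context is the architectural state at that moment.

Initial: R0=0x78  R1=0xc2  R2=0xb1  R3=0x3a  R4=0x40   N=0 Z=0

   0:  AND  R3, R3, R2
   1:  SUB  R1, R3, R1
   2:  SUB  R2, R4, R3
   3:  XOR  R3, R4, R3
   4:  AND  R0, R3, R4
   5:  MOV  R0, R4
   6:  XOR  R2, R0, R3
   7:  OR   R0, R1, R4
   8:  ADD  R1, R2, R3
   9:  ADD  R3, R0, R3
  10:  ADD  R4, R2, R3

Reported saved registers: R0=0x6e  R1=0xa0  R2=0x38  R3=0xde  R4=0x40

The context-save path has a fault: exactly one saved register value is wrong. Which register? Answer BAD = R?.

BAD = R2

after  0: R0=0x78 R1=0xc2 R2=0xb1 R3=0x30 R4=0x40  N=0 Z=0
after  1: R0=0x78 R1=0x6e R2=0xb1 R3=0x30 R4=0x40  N=0 Z=0
after  2: R0=0x78 R1=0x6e R2=0x10 R3=0x30 R4=0x40  N=0 Z=0
after  3: R0=0x78 R1=0x6e R2=0x10 R3=0x70 R4=0x40  N=0 Z=0
after  4: R0=0x40 R1=0x6e R2=0x10 R3=0x70 R4=0x40  N=0 Z=0
after  5: R0=0x40 R1=0x6e R2=0x10 R3=0x70 R4=0x40  N=0 Z=0
after  6: R0=0x40 R1=0x6e R2=0x30 R3=0x70 R4=0x40  N=0 Z=0
after  7: R0=0x6e R1=0x6e R2=0x30 R3=0x70 R4=0x40  N=0 Z=0
after  8: R0=0x6e R1=0xa0 R2=0x30 R3=0x70 R4=0x40  N=1 Z=0
after  9: R0=0x6e R1=0xa0 R2=0x30 R3=0xde R4=0x40  N=1 Z=0
-- IRQ taken; context saved, return-PC = 10 --
mismatch: R2: reported 0x38 vs actual 0x30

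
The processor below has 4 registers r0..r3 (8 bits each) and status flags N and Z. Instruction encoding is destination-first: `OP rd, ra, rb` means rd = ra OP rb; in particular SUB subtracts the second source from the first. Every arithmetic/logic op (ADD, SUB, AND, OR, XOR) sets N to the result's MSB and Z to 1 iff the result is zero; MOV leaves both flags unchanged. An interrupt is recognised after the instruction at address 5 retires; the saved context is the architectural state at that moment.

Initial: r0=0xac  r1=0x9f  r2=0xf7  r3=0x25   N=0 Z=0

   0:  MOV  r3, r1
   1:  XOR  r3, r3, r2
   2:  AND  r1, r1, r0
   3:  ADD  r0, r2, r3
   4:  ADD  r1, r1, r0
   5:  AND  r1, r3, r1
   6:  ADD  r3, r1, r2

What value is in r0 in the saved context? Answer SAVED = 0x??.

SAVED = 0x5f

after  0: r0=0xac r1=0x9f r2=0xf7 r3=0x9f  N=0 Z=0
after  1: r0=0xac r1=0x9f r2=0xf7 r3=0x68  N=0 Z=0
after  2: r0=0xac r1=0x8c r2=0xf7 r3=0x68  N=1 Z=0
after  3: r0=0x5f r1=0x8c r2=0xf7 r3=0x68  N=0 Z=0
after  4: r0=0x5f r1=0xeb r2=0xf7 r3=0x68  N=1 Z=0
after  5: r0=0x5f r1=0x68 r2=0xf7 r3=0x68  N=0 Z=0
-- IRQ taken; context saved, return-PC = 6 --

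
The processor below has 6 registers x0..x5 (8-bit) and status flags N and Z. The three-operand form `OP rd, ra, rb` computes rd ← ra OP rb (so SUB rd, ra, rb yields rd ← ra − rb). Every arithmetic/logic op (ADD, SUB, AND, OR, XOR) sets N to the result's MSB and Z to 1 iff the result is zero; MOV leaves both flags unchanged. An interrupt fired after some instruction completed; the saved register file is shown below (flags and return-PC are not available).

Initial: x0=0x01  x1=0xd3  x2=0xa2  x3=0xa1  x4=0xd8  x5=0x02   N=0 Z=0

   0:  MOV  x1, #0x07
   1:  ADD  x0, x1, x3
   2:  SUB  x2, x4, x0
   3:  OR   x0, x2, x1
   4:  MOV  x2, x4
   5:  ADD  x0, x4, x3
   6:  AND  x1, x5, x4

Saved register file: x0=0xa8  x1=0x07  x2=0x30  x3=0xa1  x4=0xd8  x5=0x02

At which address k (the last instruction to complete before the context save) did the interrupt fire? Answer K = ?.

after  0: x0=0x01 x1=0x07 x2=0xa2 x3=0xa1 x4=0xd8 x5=0x02  N=0 Z=0
after  1: x0=0xa8 x1=0x07 x2=0xa2 x3=0xa1 x4=0xd8 x5=0x02  N=1 Z=0
after  2: x0=0xa8 x1=0x07 x2=0x30 x3=0xa1 x4=0xd8 x5=0x02  N=0 Z=0
-- IRQ taken; context saved, return-PC = 3 --

K = 2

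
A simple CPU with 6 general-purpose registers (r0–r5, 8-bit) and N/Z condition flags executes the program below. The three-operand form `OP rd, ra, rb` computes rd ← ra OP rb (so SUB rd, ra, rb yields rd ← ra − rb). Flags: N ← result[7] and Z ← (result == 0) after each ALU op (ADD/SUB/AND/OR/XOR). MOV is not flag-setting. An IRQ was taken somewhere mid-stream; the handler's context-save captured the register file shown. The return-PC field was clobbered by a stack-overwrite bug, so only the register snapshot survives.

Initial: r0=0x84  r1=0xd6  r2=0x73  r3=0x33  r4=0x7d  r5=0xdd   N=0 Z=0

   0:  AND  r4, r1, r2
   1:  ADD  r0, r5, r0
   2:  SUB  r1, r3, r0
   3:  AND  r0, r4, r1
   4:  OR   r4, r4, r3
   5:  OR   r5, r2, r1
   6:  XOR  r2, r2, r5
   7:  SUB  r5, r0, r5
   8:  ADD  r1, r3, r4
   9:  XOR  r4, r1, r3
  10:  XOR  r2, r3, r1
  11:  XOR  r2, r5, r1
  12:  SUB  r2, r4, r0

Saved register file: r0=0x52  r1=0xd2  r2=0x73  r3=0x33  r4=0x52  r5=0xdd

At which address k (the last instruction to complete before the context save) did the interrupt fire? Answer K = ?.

after  0: r0=0x84 r1=0xd6 r2=0x73 r3=0x33 r4=0x52 r5=0xdd  N=0 Z=0
after  1: r0=0x61 r1=0xd6 r2=0x73 r3=0x33 r4=0x52 r5=0xdd  N=0 Z=0
after  2: r0=0x61 r1=0xd2 r2=0x73 r3=0x33 r4=0x52 r5=0xdd  N=1 Z=0
after  3: r0=0x52 r1=0xd2 r2=0x73 r3=0x33 r4=0x52 r5=0xdd  N=0 Z=0
-- IRQ taken; context saved, return-PC = 4 --

K = 3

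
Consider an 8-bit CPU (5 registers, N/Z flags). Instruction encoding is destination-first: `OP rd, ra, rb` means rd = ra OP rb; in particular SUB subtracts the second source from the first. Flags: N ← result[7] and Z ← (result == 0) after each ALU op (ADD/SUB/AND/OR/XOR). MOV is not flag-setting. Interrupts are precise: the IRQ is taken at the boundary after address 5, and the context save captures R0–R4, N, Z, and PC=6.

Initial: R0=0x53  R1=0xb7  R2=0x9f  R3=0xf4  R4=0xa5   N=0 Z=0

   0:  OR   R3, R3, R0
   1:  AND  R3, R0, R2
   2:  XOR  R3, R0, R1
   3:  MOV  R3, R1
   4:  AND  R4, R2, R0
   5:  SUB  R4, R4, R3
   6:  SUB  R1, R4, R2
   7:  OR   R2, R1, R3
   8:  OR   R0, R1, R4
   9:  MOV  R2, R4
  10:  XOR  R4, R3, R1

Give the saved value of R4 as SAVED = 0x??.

after  0: R0=0x53 R1=0xb7 R2=0x9f R3=0xf7 R4=0xa5  N=1 Z=0
after  1: R0=0x53 R1=0xb7 R2=0x9f R3=0x13 R4=0xa5  N=0 Z=0
after  2: R0=0x53 R1=0xb7 R2=0x9f R3=0xe4 R4=0xa5  N=1 Z=0
after  3: R0=0x53 R1=0xb7 R2=0x9f R3=0xb7 R4=0xa5  N=1 Z=0
after  4: R0=0x53 R1=0xb7 R2=0x9f R3=0xb7 R4=0x13  N=0 Z=0
after  5: R0=0x53 R1=0xb7 R2=0x9f R3=0xb7 R4=0x5c  N=0 Z=0
-- IRQ taken; context saved, return-PC = 6 --

SAVED = 0x5c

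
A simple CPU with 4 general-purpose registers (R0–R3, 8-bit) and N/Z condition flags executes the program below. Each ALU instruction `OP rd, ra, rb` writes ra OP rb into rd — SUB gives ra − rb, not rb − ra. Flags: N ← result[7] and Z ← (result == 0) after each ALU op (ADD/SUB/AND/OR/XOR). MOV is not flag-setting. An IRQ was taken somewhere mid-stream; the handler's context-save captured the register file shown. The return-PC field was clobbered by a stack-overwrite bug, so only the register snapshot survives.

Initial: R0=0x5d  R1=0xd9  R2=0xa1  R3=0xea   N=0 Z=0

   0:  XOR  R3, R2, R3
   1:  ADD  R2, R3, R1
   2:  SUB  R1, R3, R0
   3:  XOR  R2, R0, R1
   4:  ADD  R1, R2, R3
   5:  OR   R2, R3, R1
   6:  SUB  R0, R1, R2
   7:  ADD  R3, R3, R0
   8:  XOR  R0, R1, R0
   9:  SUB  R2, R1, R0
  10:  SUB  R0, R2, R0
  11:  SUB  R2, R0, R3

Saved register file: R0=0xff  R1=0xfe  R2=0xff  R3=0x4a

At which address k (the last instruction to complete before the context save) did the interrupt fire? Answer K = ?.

K = 7

after  0: R0=0x5d R1=0xd9 R2=0xa1 R3=0x4b  N=0 Z=0
after  1: R0=0x5d R1=0xd9 R2=0x24 R3=0x4b  N=0 Z=0
after  2: R0=0x5d R1=0xee R2=0x24 R3=0x4b  N=1 Z=0
after  3: R0=0x5d R1=0xee R2=0xb3 R3=0x4b  N=1 Z=0
after  4: R0=0x5d R1=0xfe R2=0xb3 R3=0x4b  N=1 Z=0
after  5: R0=0x5d R1=0xfe R2=0xff R3=0x4b  N=1 Z=0
after  6: R0=0xff R1=0xfe R2=0xff R3=0x4b  N=1 Z=0
after  7: R0=0xff R1=0xfe R2=0xff R3=0x4a  N=0 Z=0
-- IRQ taken; context saved, return-PC = 8 --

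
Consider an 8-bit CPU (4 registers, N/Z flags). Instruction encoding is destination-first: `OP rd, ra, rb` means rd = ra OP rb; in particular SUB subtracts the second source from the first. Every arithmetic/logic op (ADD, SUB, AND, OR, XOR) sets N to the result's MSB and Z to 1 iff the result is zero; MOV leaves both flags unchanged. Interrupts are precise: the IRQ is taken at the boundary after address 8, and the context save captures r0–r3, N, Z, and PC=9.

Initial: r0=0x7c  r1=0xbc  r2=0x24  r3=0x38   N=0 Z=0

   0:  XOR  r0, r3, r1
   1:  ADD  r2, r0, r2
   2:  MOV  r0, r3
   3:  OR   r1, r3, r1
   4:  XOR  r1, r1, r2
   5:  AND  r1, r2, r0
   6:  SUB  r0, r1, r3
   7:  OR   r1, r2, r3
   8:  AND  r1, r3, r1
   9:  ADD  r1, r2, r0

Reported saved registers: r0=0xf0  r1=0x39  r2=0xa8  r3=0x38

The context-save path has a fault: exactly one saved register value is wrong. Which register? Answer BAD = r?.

after  0: r0=0x84 r1=0xbc r2=0x24 r3=0x38  N=1 Z=0
after  1: r0=0x84 r1=0xbc r2=0xa8 r3=0x38  N=1 Z=0
after  2: r0=0x38 r1=0xbc r2=0xa8 r3=0x38  N=1 Z=0
after  3: r0=0x38 r1=0xbc r2=0xa8 r3=0x38  N=1 Z=0
after  4: r0=0x38 r1=0x14 r2=0xa8 r3=0x38  N=0 Z=0
after  5: r0=0x38 r1=0x28 r2=0xa8 r3=0x38  N=0 Z=0
after  6: r0=0xf0 r1=0x28 r2=0xa8 r3=0x38  N=1 Z=0
after  7: r0=0xf0 r1=0xb8 r2=0xa8 r3=0x38  N=1 Z=0
after  8: r0=0xf0 r1=0x38 r2=0xa8 r3=0x38  N=0 Z=0
-- IRQ taken; context saved, return-PC = 9 --
mismatch: r1: reported 0x39 vs actual 0x38

BAD = r1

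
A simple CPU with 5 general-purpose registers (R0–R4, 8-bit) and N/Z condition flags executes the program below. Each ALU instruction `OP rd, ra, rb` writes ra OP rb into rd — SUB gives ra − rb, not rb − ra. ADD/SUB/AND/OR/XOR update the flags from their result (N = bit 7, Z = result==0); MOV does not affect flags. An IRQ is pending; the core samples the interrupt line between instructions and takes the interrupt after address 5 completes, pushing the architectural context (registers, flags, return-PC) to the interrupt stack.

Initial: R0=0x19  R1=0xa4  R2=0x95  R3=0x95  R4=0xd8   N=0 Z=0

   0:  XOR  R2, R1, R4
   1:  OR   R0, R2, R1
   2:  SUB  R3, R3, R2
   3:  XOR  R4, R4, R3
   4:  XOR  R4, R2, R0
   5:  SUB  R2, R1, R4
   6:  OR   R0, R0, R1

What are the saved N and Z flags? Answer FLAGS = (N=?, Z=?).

FLAGS = (N=0, Z=0)

after  0: R0=0x19 R1=0xa4 R2=0x7c R3=0x95 R4=0xd8  N=0 Z=0
after  1: R0=0xfc R1=0xa4 R2=0x7c R3=0x95 R4=0xd8  N=1 Z=0
after  2: R0=0xfc R1=0xa4 R2=0x7c R3=0x19 R4=0xd8  N=0 Z=0
after  3: R0=0xfc R1=0xa4 R2=0x7c R3=0x19 R4=0xc1  N=1 Z=0
after  4: R0=0xfc R1=0xa4 R2=0x7c R3=0x19 R4=0x80  N=1 Z=0
after  5: R0=0xfc R1=0xa4 R2=0x24 R3=0x19 R4=0x80  N=0 Z=0
-- IRQ taken; context saved, return-PC = 6 --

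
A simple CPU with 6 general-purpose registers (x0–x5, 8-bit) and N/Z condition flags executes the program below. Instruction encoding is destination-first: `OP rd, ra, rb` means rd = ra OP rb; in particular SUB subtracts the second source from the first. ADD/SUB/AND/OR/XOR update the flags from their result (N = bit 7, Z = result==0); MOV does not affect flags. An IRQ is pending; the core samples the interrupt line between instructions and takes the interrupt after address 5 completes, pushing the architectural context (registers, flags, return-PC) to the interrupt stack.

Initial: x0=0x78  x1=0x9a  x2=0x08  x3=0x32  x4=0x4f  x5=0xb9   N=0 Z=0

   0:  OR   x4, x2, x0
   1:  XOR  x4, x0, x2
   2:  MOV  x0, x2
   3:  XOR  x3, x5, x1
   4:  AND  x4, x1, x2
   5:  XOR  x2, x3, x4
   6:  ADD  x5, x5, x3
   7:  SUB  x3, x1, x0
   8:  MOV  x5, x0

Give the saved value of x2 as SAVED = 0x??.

SAVED = 0x2b

after  0: x0=0x78 x1=0x9a x2=0x08 x3=0x32 x4=0x78 x5=0xb9  N=0 Z=0
after  1: x0=0x78 x1=0x9a x2=0x08 x3=0x32 x4=0x70 x5=0xb9  N=0 Z=0
after  2: x0=0x08 x1=0x9a x2=0x08 x3=0x32 x4=0x70 x5=0xb9  N=0 Z=0
after  3: x0=0x08 x1=0x9a x2=0x08 x3=0x23 x4=0x70 x5=0xb9  N=0 Z=0
after  4: x0=0x08 x1=0x9a x2=0x08 x3=0x23 x4=0x08 x5=0xb9  N=0 Z=0
after  5: x0=0x08 x1=0x9a x2=0x2b x3=0x23 x4=0x08 x5=0xb9  N=0 Z=0
-- IRQ taken; context saved, return-PC = 6 --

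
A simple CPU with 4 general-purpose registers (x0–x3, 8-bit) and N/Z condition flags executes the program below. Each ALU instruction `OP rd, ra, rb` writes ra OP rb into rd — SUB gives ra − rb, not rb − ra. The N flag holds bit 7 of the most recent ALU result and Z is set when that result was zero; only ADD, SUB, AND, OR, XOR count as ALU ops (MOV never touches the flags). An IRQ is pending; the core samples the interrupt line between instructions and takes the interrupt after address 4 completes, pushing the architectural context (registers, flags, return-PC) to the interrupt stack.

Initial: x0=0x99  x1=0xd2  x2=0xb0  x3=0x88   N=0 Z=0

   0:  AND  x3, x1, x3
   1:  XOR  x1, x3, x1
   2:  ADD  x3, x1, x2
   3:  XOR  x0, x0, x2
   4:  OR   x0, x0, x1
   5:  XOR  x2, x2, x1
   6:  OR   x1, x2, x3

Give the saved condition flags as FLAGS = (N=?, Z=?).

FLAGS = (N=0, Z=0)

after  0: x0=0x99 x1=0xd2 x2=0xb0 x3=0x80  N=1 Z=0
after  1: x0=0x99 x1=0x52 x2=0xb0 x3=0x80  N=0 Z=0
after  2: x0=0x99 x1=0x52 x2=0xb0 x3=0x02  N=0 Z=0
after  3: x0=0x29 x1=0x52 x2=0xb0 x3=0x02  N=0 Z=0
after  4: x0=0x7b x1=0x52 x2=0xb0 x3=0x02  N=0 Z=0
-- IRQ taken; context saved, return-PC = 5 --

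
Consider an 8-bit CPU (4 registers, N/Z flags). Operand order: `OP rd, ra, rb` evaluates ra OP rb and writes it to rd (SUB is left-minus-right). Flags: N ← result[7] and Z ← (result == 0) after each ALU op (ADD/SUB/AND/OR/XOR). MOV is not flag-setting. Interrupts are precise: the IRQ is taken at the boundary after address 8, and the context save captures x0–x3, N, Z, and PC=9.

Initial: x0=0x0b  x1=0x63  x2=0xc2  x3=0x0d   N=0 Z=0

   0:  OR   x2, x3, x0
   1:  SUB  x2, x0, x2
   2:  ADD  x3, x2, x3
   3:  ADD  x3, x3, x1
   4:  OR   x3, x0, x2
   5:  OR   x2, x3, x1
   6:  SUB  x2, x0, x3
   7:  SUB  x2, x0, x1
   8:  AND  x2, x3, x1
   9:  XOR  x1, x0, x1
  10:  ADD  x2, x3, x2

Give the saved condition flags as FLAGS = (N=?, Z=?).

FLAGS = (N=0, Z=0)

after  0: x0=0x0b x1=0x63 x2=0x0f x3=0x0d  N=0 Z=0
after  1: x0=0x0b x1=0x63 x2=0xfc x3=0x0d  N=1 Z=0
after  2: x0=0x0b x1=0x63 x2=0xfc x3=0x09  N=0 Z=0
after  3: x0=0x0b x1=0x63 x2=0xfc x3=0x6c  N=0 Z=0
after  4: x0=0x0b x1=0x63 x2=0xfc x3=0xff  N=1 Z=0
after  5: x0=0x0b x1=0x63 x2=0xff x3=0xff  N=1 Z=0
after  6: x0=0x0b x1=0x63 x2=0x0c x3=0xff  N=0 Z=0
after  7: x0=0x0b x1=0x63 x2=0xa8 x3=0xff  N=1 Z=0
after  8: x0=0x0b x1=0x63 x2=0x63 x3=0xff  N=0 Z=0
-- IRQ taken; context saved, return-PC = 9 --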